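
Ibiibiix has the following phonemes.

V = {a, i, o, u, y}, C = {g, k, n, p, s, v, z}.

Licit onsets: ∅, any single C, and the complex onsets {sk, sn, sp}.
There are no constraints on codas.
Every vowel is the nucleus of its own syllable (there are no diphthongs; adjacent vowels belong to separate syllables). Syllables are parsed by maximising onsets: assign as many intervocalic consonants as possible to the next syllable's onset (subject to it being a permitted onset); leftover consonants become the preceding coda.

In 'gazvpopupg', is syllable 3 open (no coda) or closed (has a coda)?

The vowels are a, o, u — 3 nuclei, so 3 syllables.
Between /a/ (V1) and /o/ (V2): /zvp/ — longest licit onset from the right is /p/, leaving /zv/ as coda.
Between /o/ (V2) and /u/ (V3): just /p/ — single C goes to the following onset.
So the parse is gazv.po.pupg.
Syllable 3 is /pupg/ with coda /pg/, so it is closed.

closed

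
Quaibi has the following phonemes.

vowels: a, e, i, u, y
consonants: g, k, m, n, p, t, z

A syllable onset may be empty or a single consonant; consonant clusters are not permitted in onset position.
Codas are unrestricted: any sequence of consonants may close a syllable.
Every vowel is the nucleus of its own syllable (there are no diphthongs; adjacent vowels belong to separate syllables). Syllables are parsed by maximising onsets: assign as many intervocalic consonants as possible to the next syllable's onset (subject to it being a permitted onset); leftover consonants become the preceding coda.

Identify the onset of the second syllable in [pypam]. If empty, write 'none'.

p

Vowels present: y, a; each is a nucleus, giving 2 syllables.
σ1/σ2 boundary: just /p/ — single C goes to the following onset.
Result: py.pam.
Syllable 2 is /pam/: onset /p/, nucleus /a/, coda /m/.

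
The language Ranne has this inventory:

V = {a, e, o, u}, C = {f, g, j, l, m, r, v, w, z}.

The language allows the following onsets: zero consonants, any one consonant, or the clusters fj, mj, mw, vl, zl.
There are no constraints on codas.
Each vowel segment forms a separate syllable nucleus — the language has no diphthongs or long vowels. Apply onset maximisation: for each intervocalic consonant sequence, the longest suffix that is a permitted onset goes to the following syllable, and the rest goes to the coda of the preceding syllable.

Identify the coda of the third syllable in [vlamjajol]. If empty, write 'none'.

Nuclei (vowels): a, a, o → 3 syllables.
/a…a/ gap (V1→V2): /mj/ — entire cluster is a permitted onset → onset /mj/, coda ∅.
/a…o/ gap (V2→V3): just /j/ — single C goes to the following onset.
Putting it together: vla.mja.jol.
Syllable 3 is /jol/: onset /j/, nucleus /o/, coda /l/.

l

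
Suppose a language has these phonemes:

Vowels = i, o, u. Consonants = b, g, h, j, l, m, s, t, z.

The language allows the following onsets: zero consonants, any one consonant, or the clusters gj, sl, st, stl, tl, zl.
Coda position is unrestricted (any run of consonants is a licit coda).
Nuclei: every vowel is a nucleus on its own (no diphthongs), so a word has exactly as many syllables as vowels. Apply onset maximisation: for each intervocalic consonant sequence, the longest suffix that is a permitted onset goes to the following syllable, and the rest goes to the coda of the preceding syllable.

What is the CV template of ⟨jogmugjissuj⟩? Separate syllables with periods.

CVC.CV.CCVC.CVC

Vowels present: o, u, i, u; each is a nucleus, giving 4 syllables.
Between /o/ (V1) and /u/ (V2): /gm/ splits as /g/ + /m/ (/m/ is the longest suffix that is a licit onset).
Between /u/ (V2) and /i/ (V3): /gj/ — entire cluster is a permitted onset → onset /gj/, coda ∅.
Between /i/ (V3) and /u/ (V4): /ss/ splits as /s/ + /s/ (/s/ is the longest suffix that is a licit onset).
Result: jog.mu.gjis.suj.
Mapping each syllable to C/V: /jog/ → CVC, /mu/ → CV, /gjis/ → CCVC, /suj/ → CVC.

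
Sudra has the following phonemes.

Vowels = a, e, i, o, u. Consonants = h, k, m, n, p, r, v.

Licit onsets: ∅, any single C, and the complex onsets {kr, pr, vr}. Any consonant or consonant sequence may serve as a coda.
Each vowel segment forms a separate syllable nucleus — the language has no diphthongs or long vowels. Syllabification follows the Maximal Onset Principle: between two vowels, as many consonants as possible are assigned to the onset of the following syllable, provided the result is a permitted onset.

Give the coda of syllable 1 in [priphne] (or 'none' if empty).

ph

Vowels present: i, e; each is a nucleus, giving 2 syllables.
Between /i/ (V1) and /e/ (V2): /phn/; trying suffixes from longest down, /n/ is the first permitted one, so coda /ph/ | onset /n/.
Putting it together: priph.ne.
Syllable 1 is /priph/: onset /pr/, nucleus /i/, coda /ph/.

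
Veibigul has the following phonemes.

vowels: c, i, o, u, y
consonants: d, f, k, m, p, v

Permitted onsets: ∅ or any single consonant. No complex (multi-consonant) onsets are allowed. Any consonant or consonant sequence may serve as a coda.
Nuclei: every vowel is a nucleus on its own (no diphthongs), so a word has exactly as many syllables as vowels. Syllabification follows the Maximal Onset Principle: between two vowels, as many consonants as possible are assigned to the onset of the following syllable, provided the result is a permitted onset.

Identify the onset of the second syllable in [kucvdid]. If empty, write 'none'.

none

Nuclei (vowels): u, c, i → 3 syllables.
Between /u/ (V1) and /c/ (V2): hiatus — the boundary sits between the two vowels.
Between /c/ (V2) and /i/ (V3): /vd/; trying suffixes from longest down, /d/ is the first permitted one, so coda /v/ | onset /d/.
Result: ku.cv.did.
Syllable 2 is /cv/: onset ∅, nucleus /c/, coda /v/.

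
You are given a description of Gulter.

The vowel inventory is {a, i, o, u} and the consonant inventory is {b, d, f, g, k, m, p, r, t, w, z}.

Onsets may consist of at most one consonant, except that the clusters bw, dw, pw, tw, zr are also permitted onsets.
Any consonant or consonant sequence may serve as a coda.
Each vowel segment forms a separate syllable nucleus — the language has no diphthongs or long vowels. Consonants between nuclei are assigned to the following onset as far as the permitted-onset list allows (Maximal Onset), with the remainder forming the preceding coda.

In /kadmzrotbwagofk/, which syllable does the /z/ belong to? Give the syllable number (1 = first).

Nuclei (vowels): a, o, a, o → 4 syllables.
/a…o/ gap (V1→V2): /dmzr/ — longest licit onset from the right is /zr/, leaving /dm/ as coda.
/o…a/ gap (V2→V3): /tbw/; trying suffixes from longest down, /bw/ is the first permitted one, so coda /t/ | onset /bw/.
/a…o/ gap (V3→V4): /g/ → onset of the next syllable (single consonants are always licit onsets).
Syllabification: kadm.zrot.bwa.gofk.
The /z/ is in the onset of syllable 2 (/zrot/).

2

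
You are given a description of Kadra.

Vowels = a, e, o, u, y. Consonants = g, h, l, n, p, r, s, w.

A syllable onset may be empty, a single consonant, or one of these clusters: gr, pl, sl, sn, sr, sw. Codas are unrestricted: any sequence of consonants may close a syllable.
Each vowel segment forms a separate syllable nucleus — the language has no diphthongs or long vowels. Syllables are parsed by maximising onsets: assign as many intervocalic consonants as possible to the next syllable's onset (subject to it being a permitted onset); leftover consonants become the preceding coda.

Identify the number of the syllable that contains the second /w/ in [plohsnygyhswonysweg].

Nuclei (vowels): o, y, y, o, y, e → 6 syllables.
Between /o/ (V1) and /y/ (V2): /hsn/; trying suffixes from longest down, /sn/ is the first permitted one, so coda /h/ | onset /sn/.
Between /y/ (V2) and /y/ (V3): /g/ → onset of the next syllable (single consonants are always licit onsets).
Between /y/ (V3) and /o/ (V4): /hsw/ splits as /h/ + /sw/ (/sw/ is the longest suffix that is a licit onset).
Between /o/ (V4) and /y/ (V5): just /n/ — single C goes to the following onset.
Between /y/ (V5) and /e/ (V6): /sw/ is a licit onset in full, so it all attaches to the next syllable.
Result: ploh.sny.gyh.swo.ny.sweg.
The second /w/ is in the onset of syllable 6 (/sweg/).

6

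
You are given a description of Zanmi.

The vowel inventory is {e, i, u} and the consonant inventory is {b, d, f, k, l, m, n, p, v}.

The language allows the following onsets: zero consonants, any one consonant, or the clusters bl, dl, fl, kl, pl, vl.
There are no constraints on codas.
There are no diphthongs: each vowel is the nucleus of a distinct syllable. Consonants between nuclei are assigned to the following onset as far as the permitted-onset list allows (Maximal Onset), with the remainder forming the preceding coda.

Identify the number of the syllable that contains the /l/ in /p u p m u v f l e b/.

Vowels present: u, u, e; each is a nucleus, giving 3 syllables.
/u…u/ gap (V1→V2): /pm/ — longest licit onset from the right is /m/, leaving /p/ as coda.
/u…e/ gap (V2→V3): /vfl/ splits as /v/ + /fl/ (/fl/ is the longest suffix that is a licit onset).
Syllabification: pup.muv.fleb.
The /l/ is in the onset of syllable 3 (/fleb/).

3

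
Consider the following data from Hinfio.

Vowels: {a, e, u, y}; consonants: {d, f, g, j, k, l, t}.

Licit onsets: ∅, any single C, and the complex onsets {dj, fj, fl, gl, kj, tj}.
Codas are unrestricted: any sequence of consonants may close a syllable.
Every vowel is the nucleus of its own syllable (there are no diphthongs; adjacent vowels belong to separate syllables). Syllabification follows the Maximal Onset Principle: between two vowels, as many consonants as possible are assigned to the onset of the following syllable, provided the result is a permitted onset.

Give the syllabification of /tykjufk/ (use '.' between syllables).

ty.kjufk

Vowels present: y, u; each is a nucleus, giving 2 syllables.
σ1/σ2 boundary: /kj/ — entire cluster is a permitted onset → onset /kj/, coda ∅.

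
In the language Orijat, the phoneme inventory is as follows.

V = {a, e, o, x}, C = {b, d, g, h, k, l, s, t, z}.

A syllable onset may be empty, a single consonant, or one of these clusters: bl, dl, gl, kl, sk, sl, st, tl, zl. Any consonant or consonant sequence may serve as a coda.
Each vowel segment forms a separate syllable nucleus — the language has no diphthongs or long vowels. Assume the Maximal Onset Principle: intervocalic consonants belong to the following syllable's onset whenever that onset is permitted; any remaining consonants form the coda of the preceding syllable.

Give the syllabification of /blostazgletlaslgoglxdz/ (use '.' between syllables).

blo.staz.gle.tlasl.go.glxdz

The vowels are o, a, e, a, o, x — 6 nuclei, so 6 syllables.
/o…a/ gap (V1→V2): /st/ is a licit onset in full, so it all attaches to the next syllable.
/a…e/ gap (V2→V3): /zgl/; trying suffixes from longest down, /gl/ is the first permitted one, so coda /z/ | onset /gl/.
/e…a/ gap (V3→V4): /tl/ — entire cluster is a permitted onset → onset /tl/, coda ∅.
/a…o/ gap (V4→V5): cluster /slg/ — the longest permitted-onset suffix is /g/; onset = /g/, preceding coda = /sl/.
/o…x/ gap (V5→V6): /gl/ — entire cluster is a permitted onset → onset /gl/, coda ∅.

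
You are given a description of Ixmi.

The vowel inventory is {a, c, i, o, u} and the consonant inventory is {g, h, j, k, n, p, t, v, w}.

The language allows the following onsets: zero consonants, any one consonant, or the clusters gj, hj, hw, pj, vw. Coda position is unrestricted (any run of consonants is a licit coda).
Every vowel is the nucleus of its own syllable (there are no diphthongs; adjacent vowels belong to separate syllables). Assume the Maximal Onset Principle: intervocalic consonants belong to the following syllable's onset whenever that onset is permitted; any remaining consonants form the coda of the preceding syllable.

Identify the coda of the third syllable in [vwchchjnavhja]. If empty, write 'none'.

v

The vowels are c, c, a, a — 4 nuclei, so 4 syllables.
V1 /c/ – V2 /c/: /h/ is a single consonant, so it becomes the next onset.
V2 /c/ – V3 /a/: cluster /hjn/ — the longest permitted-onset suffix is /n/; onset = /n/, preceding coda = /hj/.
V3 /a/ – V4 /a/: /vhj/ splits as /v/ + /hj/ (/hj/ is the longest suffix that is a licit onset).
Syllabification: vwc.hchj.nav.hja.
Syllable 3 is /nav/: onset /n/, nucleus /a/, coda /v/.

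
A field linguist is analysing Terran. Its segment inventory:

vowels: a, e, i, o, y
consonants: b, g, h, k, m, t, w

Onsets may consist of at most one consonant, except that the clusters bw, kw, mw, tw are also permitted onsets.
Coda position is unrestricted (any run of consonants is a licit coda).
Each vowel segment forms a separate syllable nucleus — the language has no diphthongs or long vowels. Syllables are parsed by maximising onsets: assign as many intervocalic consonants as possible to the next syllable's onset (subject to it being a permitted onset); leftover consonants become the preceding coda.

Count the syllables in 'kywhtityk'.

3

Vowels present: y, i, y; each is a nucleus, giving 3 syllables.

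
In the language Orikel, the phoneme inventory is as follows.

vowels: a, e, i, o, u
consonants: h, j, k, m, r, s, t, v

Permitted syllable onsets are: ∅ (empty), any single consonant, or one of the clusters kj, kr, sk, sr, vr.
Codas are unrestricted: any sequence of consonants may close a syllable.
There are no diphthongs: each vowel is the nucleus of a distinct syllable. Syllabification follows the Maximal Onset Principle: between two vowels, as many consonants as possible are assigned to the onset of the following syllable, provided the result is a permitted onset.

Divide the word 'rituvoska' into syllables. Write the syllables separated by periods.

Nuclei (vowels): i, u, o, a → 4 syllables.
Between /i/ (V1) and /u/ (V2): just /t/ — single C goes to the following onset.
Between /u/ (V2) and /o/ (V3): /v/ → onset of the next syllable (single consonants are always licit onsets).
Between /o/ (V3) and /a/ (V4): /sk/ — entire cluster is a permitted onset → onset /sk/, coda ∅.

ri.tu.vo.ska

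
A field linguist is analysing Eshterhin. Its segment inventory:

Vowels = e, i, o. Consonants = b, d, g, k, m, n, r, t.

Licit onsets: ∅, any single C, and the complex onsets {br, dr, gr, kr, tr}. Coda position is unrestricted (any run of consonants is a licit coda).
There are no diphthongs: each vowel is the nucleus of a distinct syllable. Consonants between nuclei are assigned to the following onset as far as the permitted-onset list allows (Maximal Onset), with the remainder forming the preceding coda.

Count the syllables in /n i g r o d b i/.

The vowels are i, o, i — 3 nuclei, so 3 syllables.

3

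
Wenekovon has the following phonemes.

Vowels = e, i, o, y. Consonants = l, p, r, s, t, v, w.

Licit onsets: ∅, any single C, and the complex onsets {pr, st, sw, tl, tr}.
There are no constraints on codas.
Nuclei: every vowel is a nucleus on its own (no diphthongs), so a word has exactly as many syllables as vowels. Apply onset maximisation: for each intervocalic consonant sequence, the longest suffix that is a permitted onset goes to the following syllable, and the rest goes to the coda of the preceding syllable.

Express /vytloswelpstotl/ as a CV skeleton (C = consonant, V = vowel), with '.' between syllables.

CV.CCV.CCVCC.CCVCC

Nuclei (vowels): y, o, e, o → 4 syllables.
/y…o/ gap (V1→V2): /tl/ — entire cluster is a permitted onset → onset /tl/, coda ∅.
/o…e/ gap (V2→V3): /sw/ — entire cluster is a permitted onset → onset /sw/, coda ∅.
/e…o/ gap (V3→V4): cluster /lpst/ — the longest permitted-onset suffix is /st/; onset = /st/, preceding coda = /lp/.
So the parse is vy.tlo.swelp.stotl.
Mapping each syllable to C/V: /vy/ → CV, /tlo/ → CCV, /swelp/ → CCVCC, /stotl/ → CCVCC.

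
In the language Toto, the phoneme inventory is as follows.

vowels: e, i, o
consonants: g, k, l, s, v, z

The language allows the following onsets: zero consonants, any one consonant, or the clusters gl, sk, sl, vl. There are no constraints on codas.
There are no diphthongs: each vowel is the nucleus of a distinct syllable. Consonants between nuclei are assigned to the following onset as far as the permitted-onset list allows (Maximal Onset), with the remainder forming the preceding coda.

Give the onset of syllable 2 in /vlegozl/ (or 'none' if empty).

g

Vowels present: e, o; each is a nucleus, giving 2 syllables.
/e…o/ gap (V1→V2): /g/ → onset of the next syllable (single consonants are always licit onsets).
Syllabification: vle.gozl.
Syllable 2 is /gozl/: onset /g/, nucleus /o/, coda /zl/.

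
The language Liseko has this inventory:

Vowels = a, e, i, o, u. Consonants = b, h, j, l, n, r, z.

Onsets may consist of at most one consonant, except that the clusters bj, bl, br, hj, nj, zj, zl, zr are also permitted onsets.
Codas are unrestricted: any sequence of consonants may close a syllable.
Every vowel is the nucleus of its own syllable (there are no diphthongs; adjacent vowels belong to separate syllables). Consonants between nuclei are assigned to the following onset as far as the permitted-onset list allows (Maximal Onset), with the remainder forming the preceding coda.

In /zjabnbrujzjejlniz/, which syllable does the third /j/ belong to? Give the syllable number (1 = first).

3

Vowels present: a, u, e, i; each is a nucleus, giving 4 syllables.
σ1/σ2 boundary: cluster /bnbr/ — the longest permitted-onset suffix is /br/; onset = /br/, preceding coda = /bn/.
σ2/σ3 boundary: /jzj/; trying suffixes from longest down, /zj/ is the first permitted one, so coda /j/ | onset /zj/.
σ3/σ4 boundary: /jln/ — longest licit onset from the right is /n/, leaving /jl/ as coda.
So the parse is zjabn.bruj.zjejl.niz.
The third /j/ is in the onset of syllable 3 (/zjejl/).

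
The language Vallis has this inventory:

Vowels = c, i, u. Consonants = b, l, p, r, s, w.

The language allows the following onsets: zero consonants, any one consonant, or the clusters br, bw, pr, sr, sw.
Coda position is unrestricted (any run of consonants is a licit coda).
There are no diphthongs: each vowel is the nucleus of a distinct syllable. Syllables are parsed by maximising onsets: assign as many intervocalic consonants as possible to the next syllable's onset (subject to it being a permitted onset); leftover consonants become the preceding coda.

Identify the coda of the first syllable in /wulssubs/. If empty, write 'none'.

ls

Vowels present: u, u; each is a nucleus, giving 2 syllables.
/u…u/ gap (V1→V2): /lss/; trying suffixes from longest down, /s/ is the first permitted one, so coda /ls/ | onset /s/.
So the parse is wuls.subs.
Syllable 1 is /wuls/: onset /w/, nucleus /u/, coda /ls/.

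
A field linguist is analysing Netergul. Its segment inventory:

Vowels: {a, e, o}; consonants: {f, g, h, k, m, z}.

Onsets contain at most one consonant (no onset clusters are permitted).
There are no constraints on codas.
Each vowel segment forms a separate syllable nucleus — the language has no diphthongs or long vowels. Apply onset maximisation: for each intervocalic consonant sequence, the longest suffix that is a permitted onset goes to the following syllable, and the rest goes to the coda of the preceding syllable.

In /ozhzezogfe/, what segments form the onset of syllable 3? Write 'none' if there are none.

The vowels are o, e, o, e — 4 nuclei, so 4 syllables.
/o…e/ gap (V1→V2): cluster /zhz/ — the longest permitted-onset suffix is /z/; onset = /z/, preceding coda = /zh/.
/e…o/ gap (V2→V3): just /z/ — single C goes to the following onset.
/o…e/ gap (V3→V4): /gf/ — longest licit onset from the right is /f/, leaving /g/ as coda.
Result: ozh.ze.zog.fe.
Syllable 3 is /zog/: onset /z/, nucleus /o/, coda /g/.

z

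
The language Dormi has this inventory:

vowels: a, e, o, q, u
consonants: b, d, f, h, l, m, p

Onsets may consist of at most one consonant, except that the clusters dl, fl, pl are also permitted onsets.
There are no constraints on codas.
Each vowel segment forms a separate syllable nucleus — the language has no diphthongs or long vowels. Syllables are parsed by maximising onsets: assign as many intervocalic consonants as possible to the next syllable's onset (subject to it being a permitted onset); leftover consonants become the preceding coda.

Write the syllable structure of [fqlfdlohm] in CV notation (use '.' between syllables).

CVCC.CCVCC

Vowels present: q, o; each is a nucleus, giving 2 syllables.
V1 /q/ – V2 /o/: /lfdl/ splits as /lf/ + /dl/ (/dl/ is the longest suffix that is a licit onset).
So the parse is fqlf.dlohm.
Mapping each syllable to C/V: /fqlf/ → CVCC, /dlohm/ → CCVCC.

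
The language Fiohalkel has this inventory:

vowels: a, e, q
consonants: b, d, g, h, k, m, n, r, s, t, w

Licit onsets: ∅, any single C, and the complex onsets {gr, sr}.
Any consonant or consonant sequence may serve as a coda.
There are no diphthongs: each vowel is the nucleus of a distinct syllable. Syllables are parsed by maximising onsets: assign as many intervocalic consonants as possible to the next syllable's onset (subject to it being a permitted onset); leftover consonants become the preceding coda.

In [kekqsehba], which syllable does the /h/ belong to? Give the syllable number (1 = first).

3

Nuclei (vowels): e, q, e, a → 4 syllables.
σ1/σ2 boundary: /k/ is a single consonant, so it becomes the next onset.
σ2/σ3 boundary: /s/ → onset of the next syllable (single consonants are always licit onsets).
σ3/σ4 boundary: /hb/; trying suffixes from longest down, /b/ is the first permitted one, so coda /h/ | onset /b/.
Syllabification: ke.kq.seh.ba.
The /h/ is in the coda of syllable 3 (/seh/).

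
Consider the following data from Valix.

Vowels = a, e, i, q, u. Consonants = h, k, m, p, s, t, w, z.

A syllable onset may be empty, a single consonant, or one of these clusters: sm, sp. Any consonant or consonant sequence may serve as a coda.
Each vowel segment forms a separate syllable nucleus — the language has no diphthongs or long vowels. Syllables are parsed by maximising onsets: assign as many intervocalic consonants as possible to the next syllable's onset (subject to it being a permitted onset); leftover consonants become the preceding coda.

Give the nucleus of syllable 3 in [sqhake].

Nuclei (vowels): q, a, e → 3 syllables.
The third nucleus (vowel 3 from the left) is /e/.

e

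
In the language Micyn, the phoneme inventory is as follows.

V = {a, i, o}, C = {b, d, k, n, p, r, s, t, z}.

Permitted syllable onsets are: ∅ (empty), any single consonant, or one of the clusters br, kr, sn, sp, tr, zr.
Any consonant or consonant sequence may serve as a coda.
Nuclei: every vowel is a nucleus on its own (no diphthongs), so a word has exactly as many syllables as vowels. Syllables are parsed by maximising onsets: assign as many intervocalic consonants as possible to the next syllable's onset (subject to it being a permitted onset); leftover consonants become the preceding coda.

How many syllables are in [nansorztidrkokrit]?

5

The vowels are a, o, i, o, i — 5 nuclei, so 5 syllables.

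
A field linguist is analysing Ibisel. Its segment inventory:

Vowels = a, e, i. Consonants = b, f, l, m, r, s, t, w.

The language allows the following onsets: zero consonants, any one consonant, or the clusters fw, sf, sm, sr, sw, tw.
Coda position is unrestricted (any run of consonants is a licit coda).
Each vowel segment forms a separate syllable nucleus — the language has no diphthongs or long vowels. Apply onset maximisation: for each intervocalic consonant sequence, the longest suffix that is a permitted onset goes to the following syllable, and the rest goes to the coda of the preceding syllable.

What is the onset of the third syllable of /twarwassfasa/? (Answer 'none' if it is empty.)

sf

Vowels present: a, a, a, a; each is a nucleus, giving 4 syllables.
/a…a/ gap (V1→V2): cluster /rw/ — the longest permitted-onset suffix is /w/; onset = /w/, preceding coda = /r/.
/a…a/ gap (V2→V3): /ssf/ — longest licit onset from the right is /sf/, leaving /s/ as coda.
/a…a/ gap (V3→V4): /s/ → onset of the next syllable (single consonants are always licit onsets).
Result: twar.was.sfa.sa.
Syllable 3 is /sfa/: onset /sf/, nucleus /a/, coda ∅.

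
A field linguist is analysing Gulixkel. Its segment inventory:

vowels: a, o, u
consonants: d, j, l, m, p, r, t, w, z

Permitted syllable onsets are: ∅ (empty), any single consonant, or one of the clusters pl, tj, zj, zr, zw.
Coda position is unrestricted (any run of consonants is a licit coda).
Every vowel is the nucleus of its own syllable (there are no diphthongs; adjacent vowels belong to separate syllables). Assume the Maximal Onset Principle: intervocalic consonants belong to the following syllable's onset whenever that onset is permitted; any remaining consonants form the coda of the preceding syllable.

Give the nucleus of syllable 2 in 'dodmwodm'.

o

The vowels are o, o — 2 nuclei, so 2 syllables.
The second nucleus (vowel 2 from the left) is /o/.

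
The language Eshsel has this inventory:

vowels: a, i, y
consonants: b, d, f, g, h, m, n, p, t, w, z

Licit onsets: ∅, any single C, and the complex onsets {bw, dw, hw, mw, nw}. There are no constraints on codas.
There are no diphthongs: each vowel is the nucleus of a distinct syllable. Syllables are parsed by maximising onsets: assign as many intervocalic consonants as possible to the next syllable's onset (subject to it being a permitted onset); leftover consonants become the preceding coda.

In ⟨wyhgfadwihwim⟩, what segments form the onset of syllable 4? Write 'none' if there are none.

The vowels are y, a, i, i — 4 nuclei, so 4 syllables.
σ1/σ2 boundary: /hgf/; trying suffixes from longest down, /f/ is the first permitted one, so coda /hg/ | onset /f/.
σ2/σ3 boundary: /dw/ is a licit onset in full, so it all attaches to the next syllable.
σ3/σ4 boundary: /hw/ — entire cluster is a permitted onset → onset /hw/, coda ∅.
Syllabification: wyhg.fa.dwi.hwim.
Syllable 4 is /hwim/: onset /hw/, nucleus /i/, coda /m/.

hw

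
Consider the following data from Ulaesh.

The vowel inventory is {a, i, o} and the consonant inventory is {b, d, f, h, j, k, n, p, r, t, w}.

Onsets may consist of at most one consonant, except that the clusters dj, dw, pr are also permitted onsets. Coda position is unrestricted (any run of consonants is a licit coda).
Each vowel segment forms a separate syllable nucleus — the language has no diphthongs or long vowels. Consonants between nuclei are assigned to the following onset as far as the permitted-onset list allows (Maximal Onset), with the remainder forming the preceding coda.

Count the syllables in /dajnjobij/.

Nuclei (vowels): a, o, i → 3 syllables.

3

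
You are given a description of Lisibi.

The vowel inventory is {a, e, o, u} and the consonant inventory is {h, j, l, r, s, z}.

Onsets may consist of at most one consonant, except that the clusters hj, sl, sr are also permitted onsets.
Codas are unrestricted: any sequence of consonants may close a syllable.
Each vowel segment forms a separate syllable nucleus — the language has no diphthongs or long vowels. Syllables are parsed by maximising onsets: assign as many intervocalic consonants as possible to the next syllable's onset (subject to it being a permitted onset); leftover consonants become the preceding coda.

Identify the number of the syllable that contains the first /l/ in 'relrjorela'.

1

Nuclei (vowels): e, o, e, a → 4 syllables.
V1 /e/ – V2 /o/: /lrj/ — longest licit onset from the right is /j/, leaving /lr/ as coda.
V2 /o/ – V3 /e/: /r/ is a single consonant, so it becomes the next onset.
V3 /e/ – V4 /a/: /l/ is a single consonant, so it becomes the next onset.
Putting it together: relr.jo.re.la.
The first /l/ is in the coda of syllable 1 (/relr/).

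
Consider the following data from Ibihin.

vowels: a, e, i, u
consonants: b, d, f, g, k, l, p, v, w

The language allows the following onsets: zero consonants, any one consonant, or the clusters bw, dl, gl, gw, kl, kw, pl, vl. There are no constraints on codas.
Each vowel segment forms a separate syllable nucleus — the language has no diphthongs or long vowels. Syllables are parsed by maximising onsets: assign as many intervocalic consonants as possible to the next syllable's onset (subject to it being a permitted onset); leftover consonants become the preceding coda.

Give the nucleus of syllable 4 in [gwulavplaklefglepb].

e

Nuclei (vowels): u, a, a, e, e → 5 syllables.
The fourth nucleus (vowel 4 from the left) is /e/.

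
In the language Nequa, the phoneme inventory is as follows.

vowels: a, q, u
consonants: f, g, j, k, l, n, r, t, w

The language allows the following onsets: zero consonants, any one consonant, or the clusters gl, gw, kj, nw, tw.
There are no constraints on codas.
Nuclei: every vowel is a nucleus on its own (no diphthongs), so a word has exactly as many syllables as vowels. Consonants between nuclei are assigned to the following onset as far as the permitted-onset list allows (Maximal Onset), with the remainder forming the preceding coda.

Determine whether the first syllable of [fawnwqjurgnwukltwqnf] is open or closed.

Nuclei (vowels): a, q, u, u, q → 5 syllables.
/a…q/ gap (V1→V2): /wnw/; trying suffixes from longest down, /nw/ is the first permitted one, so coda /w/ | onset /nw/.
/q…u/ gap (V2→V3): /j/ is a single consonant, so it becomes the next onset.
/u…u/ gap (V3→V4): /rgnw/ splits as /rg/ + /nw/ (/nw/ is the longest suffix that is a licit onset).
/u…q/ gap (V4→V5): cluster /kltw/ — the longest permitted-onset suffix is /tw/; onset = /tw/, preceding coda = /kl/.
Syllabification: faw.nwq.jurg.nwukl.twqnf.
Syllable 1 is /faw/ with coda /w/, so it is closed.

closed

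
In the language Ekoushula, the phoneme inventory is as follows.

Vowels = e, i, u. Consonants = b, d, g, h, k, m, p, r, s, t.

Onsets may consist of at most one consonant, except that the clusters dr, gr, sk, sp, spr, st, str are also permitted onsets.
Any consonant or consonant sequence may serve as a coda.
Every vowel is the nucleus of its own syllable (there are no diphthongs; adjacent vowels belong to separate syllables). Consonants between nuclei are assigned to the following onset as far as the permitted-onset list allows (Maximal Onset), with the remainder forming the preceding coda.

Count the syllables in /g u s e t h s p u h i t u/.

Vowels present: u, e, u, i, u; each is a nucleus, giving 5 syllables.

5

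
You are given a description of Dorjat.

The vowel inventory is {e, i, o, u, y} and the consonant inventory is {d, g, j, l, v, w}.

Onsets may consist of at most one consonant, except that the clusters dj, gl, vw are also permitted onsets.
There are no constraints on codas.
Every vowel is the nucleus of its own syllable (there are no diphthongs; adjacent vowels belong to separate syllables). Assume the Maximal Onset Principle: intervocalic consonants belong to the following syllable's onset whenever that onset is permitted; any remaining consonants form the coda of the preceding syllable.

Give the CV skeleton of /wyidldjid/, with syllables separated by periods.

Nuclei (vowels): y, i, i → 3 syllables.
Between /y/ (V1) and /i/ (V2): no consonants, so the boundary falls immediately after /y/.
Between /i/ (V2) and /i/ (V3): /dldj/ splits as /dl/ + /dj/ (/dj/ is the longest suffix that is a licit onset).
Result: wy.idl.djid.
Mapping each syllable to C/V: /wy/ → CV, /idl/ → VCC, /djid/ → CCVC.

CV.VCC.CCVC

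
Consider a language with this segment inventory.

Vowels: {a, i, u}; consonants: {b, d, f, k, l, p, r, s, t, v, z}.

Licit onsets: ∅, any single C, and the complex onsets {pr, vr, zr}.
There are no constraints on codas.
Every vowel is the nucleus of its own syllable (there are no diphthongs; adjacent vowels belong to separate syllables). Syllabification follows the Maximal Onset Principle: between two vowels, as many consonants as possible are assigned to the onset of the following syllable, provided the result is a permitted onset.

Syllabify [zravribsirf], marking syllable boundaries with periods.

Nuclei (vowels): a, i, i → 3 syllables.
V1 /a/ – V2 /i/: cluster /vr/ — /vr/ is itself a permitted onset, so the whole cluster goes right; preceding coda = ∅.
V2 /i/ – V3 /i/: /bs/ — longest licit onset from the right is /s/, leaving /b/ as coda.

zra.vrib.sirf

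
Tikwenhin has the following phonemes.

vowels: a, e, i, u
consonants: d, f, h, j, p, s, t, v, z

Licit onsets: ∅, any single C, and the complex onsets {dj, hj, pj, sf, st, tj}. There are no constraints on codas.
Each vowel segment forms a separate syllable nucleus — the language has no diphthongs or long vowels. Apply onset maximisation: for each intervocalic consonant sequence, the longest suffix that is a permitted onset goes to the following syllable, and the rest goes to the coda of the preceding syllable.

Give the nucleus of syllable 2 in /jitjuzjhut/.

u

The vowels are i, u, u — 3 nuclei, so 3 syllables.
The second nucleus (vowel 2 from the left) is /u/.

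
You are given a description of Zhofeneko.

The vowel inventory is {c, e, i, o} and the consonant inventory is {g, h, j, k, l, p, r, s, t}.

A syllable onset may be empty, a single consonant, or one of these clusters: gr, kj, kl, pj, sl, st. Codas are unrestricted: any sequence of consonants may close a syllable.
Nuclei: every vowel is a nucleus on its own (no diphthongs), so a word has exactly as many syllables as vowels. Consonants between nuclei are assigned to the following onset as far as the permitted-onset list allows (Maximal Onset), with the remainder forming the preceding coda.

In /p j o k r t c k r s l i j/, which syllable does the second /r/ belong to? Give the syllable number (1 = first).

2

Nuclei (vowels): o, c, i → 3 syllables.
σ1/σ2 boundary: cluster /krt/ — the longest permitted-onset suffix is /t/; onset = /t/, preceding coda = /kr/.
σ2/σ3 boundary: /krsl/ — longest licit onset from the right is /sl/, leaving /kr/ as coda.
Result: pjokr.tckr.slij.
The second /r/ is in the coda of syllable 2 (/tckr/).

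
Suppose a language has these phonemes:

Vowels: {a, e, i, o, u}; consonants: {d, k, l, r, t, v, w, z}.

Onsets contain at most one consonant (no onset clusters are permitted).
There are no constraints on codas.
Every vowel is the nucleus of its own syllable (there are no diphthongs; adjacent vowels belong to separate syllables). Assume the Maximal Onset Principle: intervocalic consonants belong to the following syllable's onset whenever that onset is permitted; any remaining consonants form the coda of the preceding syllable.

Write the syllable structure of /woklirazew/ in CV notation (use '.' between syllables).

CVC.CV.CV.CVC

Vowels present: o, i, a, e; each is a nucleus, giving 4 syllables.
/o…i/ gap (V1→V2): /kl/ splits as /k/ + /l/ (/l/ is the longest suffix that is a licit onset).
/i…a/ gap (V2→V3): just /r/ — single C goes to the following onset.
/a…e/ gap (V3→V4): /z/ is a single consonant, so it becomes the next onset.
Putting it together: wok.li.ra.zew.
Mapping each syllable to C/V: /wok/ → CVC, /li/ → CV, /ra/ → CV, /zew/ → CVC.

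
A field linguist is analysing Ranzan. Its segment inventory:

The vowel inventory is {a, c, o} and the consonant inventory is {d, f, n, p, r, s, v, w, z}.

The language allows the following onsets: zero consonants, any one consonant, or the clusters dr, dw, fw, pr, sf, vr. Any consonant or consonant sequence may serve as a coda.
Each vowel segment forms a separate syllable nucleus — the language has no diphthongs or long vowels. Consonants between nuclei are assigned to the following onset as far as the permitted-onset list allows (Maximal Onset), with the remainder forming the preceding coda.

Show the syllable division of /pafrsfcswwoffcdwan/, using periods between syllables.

Nuclei (vowels): a, c, o, c, a → 5 syllables.
Between /a/ (V1) and /c/ (V2): cluster /frsf/ — the longest permitted-onset suffix is /sf/; onset = /sf/, preceding coda = /fr/.
Between /c/ (V2) and /o/ (V3): /sww/ — longest licit onset from the right is /w/, leaving /sw/ as coda.
Between /o/ (V3) and /c/ (V4): cluster /ff/ — the longest permitted-onset suffix is /f/; onset = /f/, preceding coda = /f/.
Between /c/ (V4) and /a/ (V5): /dw/ is a licit onset in full, so it all attaches to the next syllable.

pafr.sfcsw.wof.fc.dwan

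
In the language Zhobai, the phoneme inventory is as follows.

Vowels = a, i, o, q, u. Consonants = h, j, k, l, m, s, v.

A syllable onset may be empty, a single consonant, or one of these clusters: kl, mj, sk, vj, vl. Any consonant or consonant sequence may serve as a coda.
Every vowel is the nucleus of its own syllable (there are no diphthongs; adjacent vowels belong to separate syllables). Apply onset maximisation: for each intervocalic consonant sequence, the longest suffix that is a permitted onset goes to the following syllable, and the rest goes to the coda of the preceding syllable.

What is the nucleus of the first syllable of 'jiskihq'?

i

Vowels present: i, i, q; each is a nucleus, giving 3 syllables.
The first nucleus (vowel 1 from the left) is /i/.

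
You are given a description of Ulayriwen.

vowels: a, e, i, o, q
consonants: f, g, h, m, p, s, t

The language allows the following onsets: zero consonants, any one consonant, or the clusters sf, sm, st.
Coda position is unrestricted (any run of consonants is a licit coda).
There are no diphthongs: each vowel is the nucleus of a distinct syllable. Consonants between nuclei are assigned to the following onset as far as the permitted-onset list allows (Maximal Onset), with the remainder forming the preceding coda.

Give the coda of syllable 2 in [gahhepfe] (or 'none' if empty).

p

Vowels present: a, e, e; each is a nucleus, giving 3 syllables.
/a…e/ gap (V1→V2): /hh/; trying suffixes from longest down, /h/ is the first permitted one, so coda /h/ | onset /h/.
/e…e/ gap (V2→V3): /pf/ splits as /p/ + /f/ (/f/ is the longest suffix that is a licit onset).
Result: gah.hep.fe.
Syllable 2 is /hep/: onset /h/, nucleus /e/, coda /p/.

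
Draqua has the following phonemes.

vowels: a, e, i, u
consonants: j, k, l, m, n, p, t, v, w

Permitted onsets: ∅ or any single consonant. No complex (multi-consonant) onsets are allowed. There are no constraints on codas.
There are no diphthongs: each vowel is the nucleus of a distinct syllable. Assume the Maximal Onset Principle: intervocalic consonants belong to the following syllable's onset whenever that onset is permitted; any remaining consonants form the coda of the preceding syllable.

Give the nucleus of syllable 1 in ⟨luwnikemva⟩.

u

Nuclei (vowels): u, i, e, a → 4 syllables.
The first nucleus (vowel 1 from the left) is /u/.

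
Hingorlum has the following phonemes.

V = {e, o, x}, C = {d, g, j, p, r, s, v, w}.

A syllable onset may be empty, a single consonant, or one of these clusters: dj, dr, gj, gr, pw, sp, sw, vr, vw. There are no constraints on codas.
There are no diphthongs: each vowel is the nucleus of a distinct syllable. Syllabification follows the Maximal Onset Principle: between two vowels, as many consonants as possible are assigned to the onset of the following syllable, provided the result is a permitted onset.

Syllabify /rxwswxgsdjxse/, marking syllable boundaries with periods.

rxw.swxgs.djx.se

The vowels are x, x, x, e — 4 nuclei, so 4 syllables.
/x…x/ gap (V1→V2): /wsw/ — longest licit onset from the right is /sw/, leaving /w/ as coda.
/x…x/ gap (V2→V3): /gsdj/ — longest licit onset from the right is /dj/, leaving /gs/ as coda.
/x…e/ gap (V3→V4): just /s/ — single C goes to the following onset.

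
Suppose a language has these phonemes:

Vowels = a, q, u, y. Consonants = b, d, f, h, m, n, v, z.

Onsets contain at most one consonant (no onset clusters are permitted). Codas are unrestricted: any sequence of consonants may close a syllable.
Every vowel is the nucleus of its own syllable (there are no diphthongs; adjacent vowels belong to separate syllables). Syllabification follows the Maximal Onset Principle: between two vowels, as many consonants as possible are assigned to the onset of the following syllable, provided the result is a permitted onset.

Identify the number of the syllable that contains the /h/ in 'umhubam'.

2

The vowels are u, u, a — 3 nuclei, so 3 syllables.
σ1/σ2 boundary: /mh/; trying suffixes from longest down, /h/ is the first permitted one, so coda /m/ | onset /h/.
σ2/σ3 boundary: /b/ → onset of the next syllable (single consonants are always licit onsets).
Result: um.hu.bam.
The /h/ is in the onset of syllable 2 (/hu/).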